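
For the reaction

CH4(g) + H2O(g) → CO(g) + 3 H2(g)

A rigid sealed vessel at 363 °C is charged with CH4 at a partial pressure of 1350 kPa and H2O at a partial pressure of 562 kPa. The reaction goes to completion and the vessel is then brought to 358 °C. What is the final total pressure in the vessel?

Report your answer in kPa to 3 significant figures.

At constant V, partial pressures at 363 °C are proportional to moles, so apply stoichiometry directly to pressures.
P(H2O) required for 1350 kPa of CH4 = (1/1) × 1350 = 1350 kPa; available 562 kPa, so H2O is limiting.
P(CH4) remaining = 1350 − (1/1) × 562 = 788.0 kPa
P(gaseous products) = (1+3)/1 × 562 = 2248 kPa
P_total at 363 °C = 788.0 + 2248 = 3036 kPa
Scaling to 358 °C: P = 3036 × 631.15/636.15 = 3012 kPa

3010 kPa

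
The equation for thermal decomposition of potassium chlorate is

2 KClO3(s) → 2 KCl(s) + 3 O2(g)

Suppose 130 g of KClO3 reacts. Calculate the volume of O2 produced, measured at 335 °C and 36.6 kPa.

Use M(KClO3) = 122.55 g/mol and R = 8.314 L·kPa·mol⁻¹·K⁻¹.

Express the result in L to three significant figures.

220 L

n(KClO3) = 130.0 / 122.55 = 1.061 mol
n(O2) = (3/2) × 1.061 = 1.591 mol
V = nRT/P = 1.591 × 8.314 × 608.15 / 36.6 = 219.8 L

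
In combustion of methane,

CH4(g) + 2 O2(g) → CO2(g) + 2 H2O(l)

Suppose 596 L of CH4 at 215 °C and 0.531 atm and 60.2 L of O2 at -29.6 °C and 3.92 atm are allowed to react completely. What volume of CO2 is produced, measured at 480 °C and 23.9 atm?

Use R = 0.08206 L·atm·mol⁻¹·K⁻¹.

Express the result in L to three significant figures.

15.3 L

n(CH4) = PV/RT = (0.531 × 596) / (0.08206 × 488.15) = 7.901 mol
n(O2) = PV/RT = (3.92 × 60.2) / (0.08206 × 243.55) = 11.81 mol
For 7.901 mol CH4, stoichiometry requires (2/1) × 7.901 = 15.80 mol O2; 11.81 mol is available, so O2 is limiting.
n(CO2) = (1/2) × 11.81 = 5.905 mol
V(CO2) = nRT/P = 5.905 × 0.08206 × 753.15 / 23.9 = 15.27 L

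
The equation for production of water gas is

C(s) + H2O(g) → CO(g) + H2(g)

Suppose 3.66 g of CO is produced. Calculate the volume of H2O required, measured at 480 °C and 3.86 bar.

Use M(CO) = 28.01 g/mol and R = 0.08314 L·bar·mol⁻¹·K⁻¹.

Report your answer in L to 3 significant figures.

n(CO) = 3.660 / 28.01 = 0.1307 mol
n(H2O) = (1/1) × 0.1307 = 0.1307 mol
V = nRT/P = 0.1307 × 0.08314 × 753.15 / 3.86 = 2.120 L

2.12 L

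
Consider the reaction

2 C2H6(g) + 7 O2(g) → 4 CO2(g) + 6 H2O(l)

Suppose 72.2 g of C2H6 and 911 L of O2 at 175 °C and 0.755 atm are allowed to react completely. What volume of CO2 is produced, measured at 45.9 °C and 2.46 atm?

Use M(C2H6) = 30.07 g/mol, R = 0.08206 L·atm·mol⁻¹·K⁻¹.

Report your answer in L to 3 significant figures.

n(C2H6) = 72.2 / 30.07 = 2.401 mol
n(O2) = PV/RT = (0.755 × 911) / (0.08206 × 448.15) = 18.70 mol
For 2.401 mol C2H6, stoichiometry requires (7/2) × 2.401 = 8.403 mol O2; 18.70 mol is available, so C2H6 is limiting.
n(CO2) = (4/2) × 2.401 = 4.802 mol
V(CO2) = nRT/P = 4.802 × 0.08206 × 319.05 / 2.46 = 51.11 L

51.1 L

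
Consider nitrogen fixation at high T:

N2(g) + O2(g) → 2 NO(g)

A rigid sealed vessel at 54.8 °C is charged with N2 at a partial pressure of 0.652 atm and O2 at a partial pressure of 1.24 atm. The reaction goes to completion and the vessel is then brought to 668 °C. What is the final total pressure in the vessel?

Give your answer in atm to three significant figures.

5.43 atm

With V and T fixed, P_i ∝ n_i, so the mole ratios apply directly to partial pressures at 54.8 °C.
P(O2) required for 0.652 atm of N2 = (1/1) × 0.652 = 0.6520 atm; available 1.24 atm, so N2 is limiting.
P(O2) remaining = 1.24 − (1/1) × 0.652 = 0.5880 atm
P(gaseous products) = (2)/1 × 0.652 = 1.304 atm
P_total at 54.8 °C = 0.5880 + 1.304 = 1.892 atm
Scaling to 668 °C: P = 1.892 × 941.15/327.95 = 5.430 atm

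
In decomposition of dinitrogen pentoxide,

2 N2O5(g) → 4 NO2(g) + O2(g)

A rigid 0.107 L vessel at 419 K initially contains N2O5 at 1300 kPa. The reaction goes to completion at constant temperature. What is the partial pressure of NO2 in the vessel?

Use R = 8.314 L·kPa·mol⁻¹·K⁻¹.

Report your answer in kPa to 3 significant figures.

2600 kPa

n(N2O5)₀ = PV/RT = (1300 × 0.107) / (8.314 × 419) = 0.03993 mol
n(NO2) = (4/2) × 0.03993 = 0.07986 mol
P(NO2) = nRT/V = 0.07986 × 8.314 × 419 / 0.107 = 2600 kPa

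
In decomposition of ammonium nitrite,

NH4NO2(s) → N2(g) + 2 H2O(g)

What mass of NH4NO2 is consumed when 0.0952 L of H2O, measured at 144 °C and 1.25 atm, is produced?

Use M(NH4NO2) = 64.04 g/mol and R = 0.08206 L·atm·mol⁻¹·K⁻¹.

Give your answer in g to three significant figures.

0.111 g

n(H2O) = PV/RT = (1.25 × 0.0952) / (0.08206 × 417.15) = 0.003476 mol
n(NH4NO2) = (1/2) × 0.003476 = 0.001738 mol
m(NH4NO2) = 0.001738 × 64.04 = 0.1113 g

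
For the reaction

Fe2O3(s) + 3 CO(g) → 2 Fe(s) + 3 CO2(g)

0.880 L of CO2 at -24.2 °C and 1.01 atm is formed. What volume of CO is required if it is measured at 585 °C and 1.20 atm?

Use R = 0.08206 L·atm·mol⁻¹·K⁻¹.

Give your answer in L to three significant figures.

2.55 L

n(CO2) = PV/RT = (1.01 × 0.880) / (0.08206 × 248.95) = 0.04351 mol
n(CO) = (3/3) × 0.04351 = 0.04351 mol
V = nRT/P = 0.04351 × 0.08206 × 858.15 / 1.20 = 2.553 L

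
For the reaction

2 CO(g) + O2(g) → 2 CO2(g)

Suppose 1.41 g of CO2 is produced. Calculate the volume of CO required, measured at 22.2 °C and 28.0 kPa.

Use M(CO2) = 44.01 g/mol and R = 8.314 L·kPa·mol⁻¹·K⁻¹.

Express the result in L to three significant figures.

2.81 L

n(CO2) = 1.410 / 44.01 = 0.03204 mol
n(CO) = (2/2) × 0.03204 = 0.03204 mol
V = nRT/P = 0.03204 × 8.314 × 295.35 / 28.0 = 2.810 L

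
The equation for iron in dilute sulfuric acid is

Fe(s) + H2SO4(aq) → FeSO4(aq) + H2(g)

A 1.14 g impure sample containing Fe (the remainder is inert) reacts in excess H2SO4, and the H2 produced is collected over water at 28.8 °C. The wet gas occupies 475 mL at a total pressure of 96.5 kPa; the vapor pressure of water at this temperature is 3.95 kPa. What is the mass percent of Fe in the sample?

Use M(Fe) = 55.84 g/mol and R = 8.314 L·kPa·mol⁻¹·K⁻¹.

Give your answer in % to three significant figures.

85.8 %

P(H2) = 96.5 − 3.95 = 92.55 kPa
n(H2) = PV/RT = (92.55 × 0.4750) / (8.314 × 301.95) = 0.01751 mol
n(Fe) = (1/1) × 0.01751 = 0.01751 mol
m(Fe) = 0.01751 × 55.84 = 0.9778 g
%Fe = 0.9778 / 1.14 × 100 = 85.77%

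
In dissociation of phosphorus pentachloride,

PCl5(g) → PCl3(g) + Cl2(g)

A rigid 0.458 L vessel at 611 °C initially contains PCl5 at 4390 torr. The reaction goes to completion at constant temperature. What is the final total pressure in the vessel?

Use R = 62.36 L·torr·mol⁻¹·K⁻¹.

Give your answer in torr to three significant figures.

8780 torr

At constant T and V, P ∝ n(gas): 1 mol gas → 2 mol gas.
P_final = (2/1) × 4390 = 8780 torr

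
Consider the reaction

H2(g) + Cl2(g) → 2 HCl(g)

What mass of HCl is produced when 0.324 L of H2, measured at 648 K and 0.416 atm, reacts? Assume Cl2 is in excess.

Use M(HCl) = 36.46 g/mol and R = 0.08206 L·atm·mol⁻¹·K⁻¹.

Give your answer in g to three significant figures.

n(H2) = PV/RT = (0.416 × 0.324) / (0.08206 × 648) = 0.002535 mol
n(HCl) = (2/1) × 0.002535 = 0.005070 mol
m(HCl) = 0.005070 × 36.46 = 0.1849 g

0.185 g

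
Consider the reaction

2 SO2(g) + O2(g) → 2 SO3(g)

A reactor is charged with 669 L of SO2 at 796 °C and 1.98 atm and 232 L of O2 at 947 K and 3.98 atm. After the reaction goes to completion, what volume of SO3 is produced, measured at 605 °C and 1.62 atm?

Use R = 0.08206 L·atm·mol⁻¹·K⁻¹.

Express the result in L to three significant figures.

672 L

n(SO2) = PV/RT = (1.98 × 669) / (0.08206 × 1069.15) = 15.10 mol
n(O2) = PV/RT = (3.98 × 232) / (0.08206 × 947) = 11.88 mol
For 15.10 mol SO2, stoichiometry requires (1/2) × 15.10 = 7.550 mol O2; 11.88 mol is available, so SO2 is limiting.
n(SO3) = (2/2) × 15.10 = 15.10 mol
V(SO3) = nRT/P = 15.10 × 0.08206 × 878.15 / 1.62 = 671.7 L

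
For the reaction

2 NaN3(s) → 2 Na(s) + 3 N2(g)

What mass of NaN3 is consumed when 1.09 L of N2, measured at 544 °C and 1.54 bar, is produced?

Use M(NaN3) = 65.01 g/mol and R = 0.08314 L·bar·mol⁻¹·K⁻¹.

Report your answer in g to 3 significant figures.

1.07 g

n(N2) = PV/RT = (1.54 × 1.09) / (0.08314 × 817.15) = 0.02471 mol
n(NaN3) = (2/3) × 0.02471 = 0.01647 mol
m(NaN3) = 0.01647 × 65.01 = 1.071 g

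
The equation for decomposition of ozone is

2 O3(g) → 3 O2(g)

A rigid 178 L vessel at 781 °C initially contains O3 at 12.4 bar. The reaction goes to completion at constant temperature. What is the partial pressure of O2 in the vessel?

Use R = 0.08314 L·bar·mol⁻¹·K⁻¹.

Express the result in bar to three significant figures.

n(O3)₀ = PV/RT = (12.4 × 178) / (0.08314 × 1054.15) = 25.18 mol
n(O2) = (3/2) × 25.18 = 37.77 mol
P(O2) = nRT/V = 37.77 × 0.08314 × 1054.15 / 178 = 18.60 bar

18.6 bar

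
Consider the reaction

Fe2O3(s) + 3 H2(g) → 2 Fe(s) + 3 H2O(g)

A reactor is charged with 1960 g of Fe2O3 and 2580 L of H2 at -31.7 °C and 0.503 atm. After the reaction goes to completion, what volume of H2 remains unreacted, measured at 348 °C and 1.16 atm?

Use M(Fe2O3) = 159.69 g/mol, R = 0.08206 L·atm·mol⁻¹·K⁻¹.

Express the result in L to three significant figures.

1260 L

n(Fe2O3) = 1960 / 159.69 = 12.27 mol
n(H2) = PV/RT = (0.503 × 2580) / (0.08206 × 241.45) = 65.50 mol
For 12.27 mol Fe2O3, stoichiometry requires (3/1) × 12.27 = 36.81 mol H2; 65.50 mol is available, so Fe2O3 is limiting.
n(H2) consumed = (3/1) × 12.27 = 36.81 mol; remaining = 65.50 − 36.81 = 28.69 mol
V(H2) = nRT/P = 28.69 × 0.08206 × 621.15 / 1.16 = 1261 L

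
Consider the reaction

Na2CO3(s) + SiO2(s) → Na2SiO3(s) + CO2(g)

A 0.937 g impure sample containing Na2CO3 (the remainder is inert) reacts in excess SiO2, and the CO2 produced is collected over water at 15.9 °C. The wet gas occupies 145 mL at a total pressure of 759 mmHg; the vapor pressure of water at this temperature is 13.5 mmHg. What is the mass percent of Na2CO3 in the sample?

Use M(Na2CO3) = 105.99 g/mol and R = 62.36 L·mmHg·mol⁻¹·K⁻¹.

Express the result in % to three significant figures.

P(CO2) = 759 − 13.5 = 745.5 mmHg
n(CO2) = PV/RT = (745.5 × 0.1450) / (62.36 × 289.05) = 0.005997 mol
n(Na2CO3) = (1/1) × 0.005997 = 0.005997 mol
m(Na2CO3) = 0.005997 × 105.99 = 0.6356 g
%Na2CO3 = 0.6356 / 0.937 × 100 = 67.83%

67.8 %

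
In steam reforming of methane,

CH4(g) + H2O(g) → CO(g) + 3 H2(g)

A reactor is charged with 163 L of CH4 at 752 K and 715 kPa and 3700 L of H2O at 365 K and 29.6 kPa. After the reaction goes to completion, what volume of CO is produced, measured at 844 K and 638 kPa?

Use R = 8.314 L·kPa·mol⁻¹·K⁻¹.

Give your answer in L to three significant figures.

205 L

n(CH4) = PV/RT = (715 × 163) / (8.314 × 752) = 18.64 mol
n(H2O) = PV/RT = (29.6 × 3700) / (8.314 × 365) = 36.09 mol
For 18.64 mol CH4, stoichiometry requires (1/1) × 18.64 = 18.64 mol H2O; 36.09 mol is available, so CH4 is limiting.
n(CO) = (1/1) × 18.64 = 18.64 mol
V(CO) = nRT/P = 18.64 × 8.314 × 844 / 638 = 205.0 L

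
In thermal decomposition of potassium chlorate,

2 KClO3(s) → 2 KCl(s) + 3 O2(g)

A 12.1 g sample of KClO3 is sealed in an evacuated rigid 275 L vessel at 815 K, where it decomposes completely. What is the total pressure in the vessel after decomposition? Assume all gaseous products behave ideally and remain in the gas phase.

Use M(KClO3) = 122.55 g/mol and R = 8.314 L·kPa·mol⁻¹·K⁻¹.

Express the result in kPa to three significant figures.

n(KClO3) = 12.1 / 122.55 = 0.09874 mol
n(gas produced) = (3/2) × 0.09874 = 0.1481 mol
P = nRT/V = 0.1481 × 8.314 × 815 / 275 = 3.649 kPa

3.65 kPa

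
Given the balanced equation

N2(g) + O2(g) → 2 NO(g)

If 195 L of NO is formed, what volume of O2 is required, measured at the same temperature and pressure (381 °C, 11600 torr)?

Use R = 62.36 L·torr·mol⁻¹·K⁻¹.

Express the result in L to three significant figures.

97.5 L

At constant T and P, gas volumes are in the mole ratio: V(O2) = (1/2) × 195 = 97.50 L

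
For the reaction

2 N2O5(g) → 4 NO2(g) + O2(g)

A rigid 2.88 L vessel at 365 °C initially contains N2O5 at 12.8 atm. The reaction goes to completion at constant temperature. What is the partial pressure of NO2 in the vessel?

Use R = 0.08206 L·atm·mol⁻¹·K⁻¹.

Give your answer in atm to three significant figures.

n(N2O5)₀ = PV/RT = (12.8 × 2.88) / (0.08206 × 638.15) = 0.7040 mol
n(NO2) = (4/2) × 0.7040 = 1.408 mol
P(NO2) = nRT/V = 1.408 × 0.08206 × 638.15 / 2.88 = 25.60 atm

25.6 atm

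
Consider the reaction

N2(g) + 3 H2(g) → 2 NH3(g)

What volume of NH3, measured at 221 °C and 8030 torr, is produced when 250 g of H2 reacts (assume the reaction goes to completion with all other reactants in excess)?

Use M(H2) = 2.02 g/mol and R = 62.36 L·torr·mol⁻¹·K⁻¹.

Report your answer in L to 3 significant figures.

n(H2) = 250.0 / 2.02 = 123.8 mol
n(NH3) = (2/3) × 123.8 = 82.53 mol
V = nRT/P = 82.53 × 62.36 × 494.15 / 8030 = 316.7 L

317 L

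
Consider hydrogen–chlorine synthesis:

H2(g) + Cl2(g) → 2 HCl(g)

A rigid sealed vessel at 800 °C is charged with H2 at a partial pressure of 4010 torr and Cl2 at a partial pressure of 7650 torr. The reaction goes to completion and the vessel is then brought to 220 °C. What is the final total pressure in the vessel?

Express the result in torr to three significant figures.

5360 torr

Because the vessel is rigid and T is held at 800 °C, work the stoichiometry in partial pressures (P_i = n_iRT/V).
P(Cl2) required for 4010 torr of H2 = (1/1) × 4010 = 4010 torr; available 7650 torr, so H2 is limiting.
P(Cl2) remaining = 7650 − (1/1) × 4010 = 3640 torr
P(gaseous products) = (2)/1 × 4010 = 8020 torr
P_total at 800 °C = 3640 + 8020 = 11660 torr
Scaling to 220 °C: P = 11660 × 493.15/1073.15 = 5358 torr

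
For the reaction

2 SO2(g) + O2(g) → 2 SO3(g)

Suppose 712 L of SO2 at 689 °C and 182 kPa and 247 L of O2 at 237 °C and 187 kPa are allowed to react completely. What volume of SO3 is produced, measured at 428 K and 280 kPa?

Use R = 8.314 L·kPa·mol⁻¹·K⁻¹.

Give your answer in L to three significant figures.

206 L

n(SO2) = PV/RT = (182 × 712) / (8.314 × 962.15) = 16.20 mol
n(O2) = PV/RT = (187 × 247) / (8.314 × 510.15) = 10.89 mol
For 16.20 mol SO2, stoichiometry requires (1/2) × 16.20 = 8.100 mol O2; 10.89 mol is available, so SO2 is limiting.
n(SO3) = (2/2) × 16.20 = 16.20 mol
V(SO3) = nRT/P = 16.20 × 8.314 × 428 / 280 = 205.9 L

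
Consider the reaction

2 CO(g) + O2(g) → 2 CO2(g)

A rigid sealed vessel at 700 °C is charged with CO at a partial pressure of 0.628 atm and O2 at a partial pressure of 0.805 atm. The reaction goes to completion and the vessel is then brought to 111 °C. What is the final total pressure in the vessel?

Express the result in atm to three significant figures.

Because the vessel is rigid and T is held at 700 °C, work the stoichiometry in partial pressures (P_i = n_iRT/V).
P(O2) required for 0.628 atm of CO = (1/2) × 0.628 = 0.3140 atm; available 0.805 atm, so CO is limiting.
P(O2) remaining = 0.805 − (1/2) × 0.628 = 0.4910 atm
P(gaseous products) = (2)/2 × 0.628 = 0.6280 atm
P_total at 700 °C = 0.4910 + 0.6280 = 1.119 atm
Scaling to 111 °C: P = 1.119 × 384.15/973.15 = 0.4417 atm

0.442 atm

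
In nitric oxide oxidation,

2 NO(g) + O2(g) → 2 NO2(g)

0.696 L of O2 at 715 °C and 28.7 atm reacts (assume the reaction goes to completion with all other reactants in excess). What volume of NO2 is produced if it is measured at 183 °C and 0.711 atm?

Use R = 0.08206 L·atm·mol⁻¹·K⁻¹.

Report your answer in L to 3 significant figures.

n(O2) = PV/RT = (28.7 × 0.696) / (0.08206 × 988.15) = 0.2463 mol
n(NO2) = (2/1) × 0.2463 = 0.4926 mol
V = nRT/P = 0.4926 × 0.08206 × 456.15 / 0.711 = 25.93 L

25.9 L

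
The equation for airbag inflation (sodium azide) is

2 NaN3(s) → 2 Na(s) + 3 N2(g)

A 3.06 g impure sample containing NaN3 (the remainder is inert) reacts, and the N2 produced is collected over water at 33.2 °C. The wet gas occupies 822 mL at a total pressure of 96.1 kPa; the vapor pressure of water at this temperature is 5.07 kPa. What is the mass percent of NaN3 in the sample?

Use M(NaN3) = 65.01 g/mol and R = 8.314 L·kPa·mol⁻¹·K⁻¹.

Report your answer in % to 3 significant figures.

41.6 %

P(N2) = 96.1 − 5.07 = 91.03 kPa
n(N2) = PV/RT = (91.03 × 0.8220) / (8.314 × 306.35) = 0.02938 mol
n(NaN3) = (2/3) × 0.02938 = 0.01959 mol
m(NaN3) = 0.01959 × 65.01 = 1.274 g
%NaN3 = 1.274 / 3.06 × 100 = 41.63%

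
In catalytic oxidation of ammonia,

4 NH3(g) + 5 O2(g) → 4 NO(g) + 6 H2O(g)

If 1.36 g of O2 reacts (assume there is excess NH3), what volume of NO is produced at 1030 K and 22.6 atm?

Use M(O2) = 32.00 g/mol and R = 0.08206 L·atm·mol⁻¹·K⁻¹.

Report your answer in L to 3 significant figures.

0.127 L

n(O2) = 1.360 / 32.00 = 0.04250 mol
n(NO) = (4/5) × 0.04250 = 0.03400 mol
V = nRT/P = 0.03400 × 0.08206 × 1030 / 22.6 = 0.1272 L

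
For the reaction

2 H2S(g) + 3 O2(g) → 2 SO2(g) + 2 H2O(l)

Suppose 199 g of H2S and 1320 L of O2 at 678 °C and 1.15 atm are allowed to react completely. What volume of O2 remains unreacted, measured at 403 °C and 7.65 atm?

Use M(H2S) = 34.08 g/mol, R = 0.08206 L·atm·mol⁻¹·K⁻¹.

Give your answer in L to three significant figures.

77.5 L

n(H2S) = 199 / 34.08 = 5.839 mol
n(O2) = PV/RT = (1.15 × 1320) / (0.08206 × 951.15) = 19.45 mol
For 5.839 mol H2S, stoichiometry requires (3/2) × 5.839 = 8.759 mol O2; 19.45 mol is available, so H2S is limiting.
n(O2) consumed = (3/2) × 5.839 = 8.759 mol; remaining = 19.45 − 8.759 = 10.69 mol
V(O2) = nRT/P = 10.69 × 0.08206 × 676.15 / 7.65 = 77.53 L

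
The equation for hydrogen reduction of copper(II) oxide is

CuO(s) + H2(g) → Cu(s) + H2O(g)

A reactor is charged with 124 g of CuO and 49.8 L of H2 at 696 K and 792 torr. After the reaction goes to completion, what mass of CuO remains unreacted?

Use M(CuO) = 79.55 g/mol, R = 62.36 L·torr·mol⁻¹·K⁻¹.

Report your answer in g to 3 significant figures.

51.7 g

n(CuO) = 124 / 79.55 = 1.559 mol
n(H2) = PV/RT = (792 × 49.8) / (62.36 × 696) = 0.9087 mol
For 1.559 mol CuO, stoichiometry requires (1/1) × 1.559 = 1.559 mol H2; 0.9087 mol is available, so H2 is limiting.
n(CuO) consumed = (1/1) × 0.9087 = 0.9087 mol; remaining = 1.559 − 0.9087 = 0.6503 mol
m(CuO) = 0.6503 × 79.55 = 51.73 g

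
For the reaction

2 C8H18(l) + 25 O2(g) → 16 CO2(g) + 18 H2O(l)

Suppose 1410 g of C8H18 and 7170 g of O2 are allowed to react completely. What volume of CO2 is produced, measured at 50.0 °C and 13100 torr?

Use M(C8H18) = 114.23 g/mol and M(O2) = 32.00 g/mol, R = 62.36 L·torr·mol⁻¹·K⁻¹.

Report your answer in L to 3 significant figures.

n(C8H18) = 1410 / 114.23 = 12.34 mol
n(O2) = 7170 / 32.00 = 224.1 mol
For 12.34 mol C8H18, stoichiometry requires (25/2) × 12.34 = 154.2 mol O2; 224.1 mol is available, so C8H18 is limiting.
n(CO2) = (16/2) × 12.34 = 98.72 mol
V(CO2) = nRT/P = 98.72 × 62.36 × 323.15 / 13100 = 151.9 L

152 L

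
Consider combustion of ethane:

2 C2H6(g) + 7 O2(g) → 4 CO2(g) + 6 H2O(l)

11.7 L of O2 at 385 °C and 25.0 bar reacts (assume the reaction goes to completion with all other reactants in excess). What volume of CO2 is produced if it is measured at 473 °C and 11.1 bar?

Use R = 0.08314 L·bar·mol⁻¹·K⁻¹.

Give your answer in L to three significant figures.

17.1 L

n(O2) = PV/RT = (25.0 × 11.7) / (0.08314 × 658.15) = 5.346 mol
n(CO2) = (4/7) × 5.346 = 3.055 mol
V = nRT/P = 3.055 × 0.08314 × 746.15 / 11.1 = 17.07 L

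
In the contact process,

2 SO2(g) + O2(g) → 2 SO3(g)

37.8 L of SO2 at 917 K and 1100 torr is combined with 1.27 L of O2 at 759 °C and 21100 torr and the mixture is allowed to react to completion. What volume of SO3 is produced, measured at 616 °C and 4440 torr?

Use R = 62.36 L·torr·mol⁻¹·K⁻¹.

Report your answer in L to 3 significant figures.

n(SO2) = PV/RT = (1100 × 37.8) / (62.36 × 917) = 0.7271 mol
n(O2) = PV/RT = (21100 × 1.27) / (62.36 × 1032.15) = 0.4163 mol
For 0.7271 mol SO2, stoichiometry requires (1/2) × 0.7271 = 0.3635 mol O2; 0.4163 mol is available, so SO2 is limiting.
n(SO3) = (2/2) × 0.7271 = 0.7271 mol
V(SO3) = nRT/P = 0.7271 × 62.36 × 889.15 / 4440 = 9.080 L

9.08 L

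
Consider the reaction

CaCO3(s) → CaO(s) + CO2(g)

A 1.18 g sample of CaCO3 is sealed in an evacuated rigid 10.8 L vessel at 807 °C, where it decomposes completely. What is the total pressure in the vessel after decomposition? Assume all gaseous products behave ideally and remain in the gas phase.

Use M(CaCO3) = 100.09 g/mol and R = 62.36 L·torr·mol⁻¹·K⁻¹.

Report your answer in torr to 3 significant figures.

n(CaCO3) = 1.18 / 100.09 = 0.01179 mol
n(gas produced) = (1/1) × 0.01179 = 0.01179 mol
P = nRT/V = 0.01179 × 62.36 × 1080.15 / 10.8 = 73.53 torr

73.5 torr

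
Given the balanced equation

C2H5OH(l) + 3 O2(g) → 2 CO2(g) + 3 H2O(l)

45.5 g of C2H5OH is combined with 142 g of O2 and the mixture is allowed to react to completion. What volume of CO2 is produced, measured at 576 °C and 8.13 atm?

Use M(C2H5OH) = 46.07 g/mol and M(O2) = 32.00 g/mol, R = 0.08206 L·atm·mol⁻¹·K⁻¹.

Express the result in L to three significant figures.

n(C2H5OH) = 45.5 / 46.07 = 0.9876 mol
n(O2) = 142 / 32.00 = 4.438 mol
For 0.9876 mol C2H5OH, stoichiometry requires (3/1) × 0.9876 = 2.963 mol O2; 4.438 mol is available, so C2H5OH is limiting.
n(CO2) = (2/1) × 0.9876 = 1.975 mol
V(CO2) = nRT/P = 1.975 × 0.08206 × 849.15 / 8.13 = 16.93 L

16.9 L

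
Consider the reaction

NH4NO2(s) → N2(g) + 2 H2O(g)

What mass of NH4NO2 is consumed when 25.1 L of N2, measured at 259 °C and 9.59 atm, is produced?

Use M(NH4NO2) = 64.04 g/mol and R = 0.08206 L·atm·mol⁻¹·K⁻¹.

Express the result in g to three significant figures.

353 g

n(N2) = PV/RT = (9.59 × 25.1) / (0.08206 × 532.15) = 5.512 mol
n(NH4NO2) = (1/1) × 5.512 = 5.512 mol
m(NH4NO2) = 5.512 × 64.04 = 353.0 g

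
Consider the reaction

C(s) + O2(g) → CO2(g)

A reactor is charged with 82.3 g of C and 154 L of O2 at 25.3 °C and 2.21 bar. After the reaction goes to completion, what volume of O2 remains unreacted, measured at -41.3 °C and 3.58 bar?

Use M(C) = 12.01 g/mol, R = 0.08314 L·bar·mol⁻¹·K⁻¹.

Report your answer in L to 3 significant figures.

37.0 L

n(C) = 82.3 / 12.01 = 6.853 mol
n(O2) = PV/RT = (2.21 × 154) / (0.08314 × 298.45) = 13.72 mol
For 6.853 mol C, stoichiometry requires (1/1) × 6.853 = 6.853 mol O2; 13.72 mol is available, so C is limiting.
n(O2) consumed = (1/1) × 6.853 = 6.853 mol; remaining = 13.72 − 6.853 = 6.867 mol
V(O2) = nRT/P = 6.867 × 0.08314 × 231.85 / 3.58 = 36.97 L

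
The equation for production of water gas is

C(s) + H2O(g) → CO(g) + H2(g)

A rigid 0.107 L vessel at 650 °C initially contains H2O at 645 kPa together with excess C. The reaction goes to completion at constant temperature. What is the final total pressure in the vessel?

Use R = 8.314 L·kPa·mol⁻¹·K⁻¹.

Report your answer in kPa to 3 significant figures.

Rigid vessel, constant T ⇒ P scales with total gas moles (1 → 2).
P_final = (2/1) × 645 = 1290 kPa

1290 kPa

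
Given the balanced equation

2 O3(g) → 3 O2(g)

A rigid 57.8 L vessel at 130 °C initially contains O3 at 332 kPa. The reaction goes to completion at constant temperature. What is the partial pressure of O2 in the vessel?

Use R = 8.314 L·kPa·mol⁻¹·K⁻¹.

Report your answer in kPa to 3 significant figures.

498 kPa

n(O3)₀ = PV/RT = (332 × 57.8) / (8.314 × 403.15) = 5.725 mol
n(O2) = (3/2) × 5.725 = 8.587 mol
P(O2) = nRT/V = 8.587 × 8.314 × 403.15 / 57.8 = 498.0 kPa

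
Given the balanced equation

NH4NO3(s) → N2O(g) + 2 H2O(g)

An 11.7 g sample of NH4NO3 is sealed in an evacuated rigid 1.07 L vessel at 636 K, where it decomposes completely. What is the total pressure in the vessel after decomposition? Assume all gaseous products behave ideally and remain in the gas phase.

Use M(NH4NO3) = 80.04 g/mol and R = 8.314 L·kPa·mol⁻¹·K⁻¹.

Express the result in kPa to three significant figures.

2170 kPa

n(NH4NO3) = 11.7 / 80.04 = 0.1462 mol
n(gas produced) = (3/1) × 0.1462 = 0.4386 mol
P = nRT/V = 0.4386 × 8.314 × 636 / 1.07 = 2167 kPa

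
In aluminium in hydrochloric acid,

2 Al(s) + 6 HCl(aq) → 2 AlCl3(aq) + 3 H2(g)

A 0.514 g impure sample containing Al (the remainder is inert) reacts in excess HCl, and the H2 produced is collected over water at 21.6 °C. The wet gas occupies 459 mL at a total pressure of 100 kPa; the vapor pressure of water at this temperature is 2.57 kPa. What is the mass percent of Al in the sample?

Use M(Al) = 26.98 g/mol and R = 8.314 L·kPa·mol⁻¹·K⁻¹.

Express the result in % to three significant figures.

63.9 %

P(H2) = 100 − 2.57 = 97.43 kPa
n(H2) = PV/RT = (97.43 × 0.4590) / (8.314 × 294.75) = 0.01825 mol
n(Al) = (2/3) × 0.01825 = 0.01217 mol
m(Al) = 0.01217 × 26.98 = 0.3283 g
%Al = 0.3283 / 0.514 × 100 = 63.87%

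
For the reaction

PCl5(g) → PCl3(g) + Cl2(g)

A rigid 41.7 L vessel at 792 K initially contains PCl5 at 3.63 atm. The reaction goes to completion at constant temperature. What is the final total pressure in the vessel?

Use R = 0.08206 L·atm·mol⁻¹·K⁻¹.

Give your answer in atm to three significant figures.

Rigid vessel, constant T ⇒ P scales with total gas moles (1 → 2).
P_final = (2/1) × 3.63 = 7.260 atm

7.26 atm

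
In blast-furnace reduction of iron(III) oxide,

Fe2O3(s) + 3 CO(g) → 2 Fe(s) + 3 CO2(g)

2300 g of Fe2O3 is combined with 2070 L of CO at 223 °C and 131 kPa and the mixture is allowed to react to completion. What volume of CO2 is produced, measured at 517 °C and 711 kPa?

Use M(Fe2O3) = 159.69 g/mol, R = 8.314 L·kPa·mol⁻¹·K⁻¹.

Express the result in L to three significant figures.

399 L

n(Fe2O3) = 2300 / 159.69 = 14.40 mol
n(CO) = PV/RT = (131 × 2070) / (8.314 × 496.15) = 65.74 mol
For 14.40 mol Fe2O3, stoichiometry requires (3/1) × 14.40 = 43.20 mol CO; 65.74 mol is available, so Fe2O3 is limiting.
n(CO2) = (3/1) × 14.40 = 43.20 mol
V(CO2) = nRT/P = 43.20 × 8.314 × 790.15 / 711 = 399.1 L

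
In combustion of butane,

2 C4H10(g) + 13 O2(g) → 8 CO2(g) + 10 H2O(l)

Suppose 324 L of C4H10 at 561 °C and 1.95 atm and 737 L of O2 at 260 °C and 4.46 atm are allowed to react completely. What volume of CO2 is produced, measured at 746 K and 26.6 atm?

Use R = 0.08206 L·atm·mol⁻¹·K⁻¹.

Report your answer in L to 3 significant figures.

n(C4H10) = PV/RT = (1.95 × 324) / (0.08206 × 834.15) = 9.230 mol
n(O2) = PV/RT = (4.46 × 737) / (0.08206 × 533.15) = 75.13 mol
For 9.230 mol C4H10, stoichiometry requires (13/2) × 9.230 = 60.00 mol O2; 75.13 mol is available, so C4H10 is limiting.
n(CO2) = (8/2) × 9.230 = 36.92 mol
V(CO2) = nRT/P = 36.92 × 0.08206 × 746 / 26.6 = 84.97 L

85.0 L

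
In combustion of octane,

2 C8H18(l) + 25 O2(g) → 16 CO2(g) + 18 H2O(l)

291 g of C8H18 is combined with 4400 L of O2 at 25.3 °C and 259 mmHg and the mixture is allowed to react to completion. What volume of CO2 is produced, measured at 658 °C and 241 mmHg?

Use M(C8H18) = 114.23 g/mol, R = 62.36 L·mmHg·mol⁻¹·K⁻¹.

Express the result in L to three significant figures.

n(C8H18) = 291 / 114.23 = 2.547 mol
n(O2) = PV/RT = (259 × 4400) / (62.36 × 298.45) = 61.23 mol
For 2.547 mol C8H18, stoichiometry requires (25/2) × 2.547 = 31.84 mol O2; 61.23 mol is available, so C8H18 is limiting.
n(CO2) = (16/2) × 2.547 = 20.38 mol
V(CO2) = nRT/P = 20.38 × 62.36 × 931.15 / 241 = 4910 L

4910 L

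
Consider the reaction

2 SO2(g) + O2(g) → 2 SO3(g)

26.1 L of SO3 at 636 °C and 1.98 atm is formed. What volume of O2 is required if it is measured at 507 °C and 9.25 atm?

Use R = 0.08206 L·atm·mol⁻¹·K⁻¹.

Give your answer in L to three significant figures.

n(SO3) = PV/RT = (1.98 × 26.1) / (0.08206 × 909.15) = 0.6927 mol
n(O2) = (1/2) × 0.6927 = 0.3463 mol
V = nRT/P = 0.3463 × 0.08206 × 780.15 / 9.25 = 2.397 L

2.40 L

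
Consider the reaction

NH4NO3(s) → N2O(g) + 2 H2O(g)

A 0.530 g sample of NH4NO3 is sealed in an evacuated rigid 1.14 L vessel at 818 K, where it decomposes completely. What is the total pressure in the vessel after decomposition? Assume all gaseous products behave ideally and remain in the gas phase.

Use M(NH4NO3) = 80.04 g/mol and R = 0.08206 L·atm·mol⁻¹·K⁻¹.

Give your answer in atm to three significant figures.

1.17 atm

n(NH4NO3) = 0.530 / 80.04 = 0.006622 mol
n(gas produced) = (3/1) × 0.006622 = 0.01987 mol
P = nRT/V = 0.01987 × 0.08206 × 818 / 1.14 = 1.170 atm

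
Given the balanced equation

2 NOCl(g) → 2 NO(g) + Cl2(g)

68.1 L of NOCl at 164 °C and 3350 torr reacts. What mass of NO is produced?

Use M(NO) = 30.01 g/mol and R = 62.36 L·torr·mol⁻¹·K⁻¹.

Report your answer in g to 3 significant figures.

n(NOCl) = PV/RT = (3350 × 68.1) / (62.36 × 437.15) = 8.369 mol
n(NO) = (2/2) × 8.369 = 8.369 mol
m(NO) = 8.369 × 30.01 = 251.2 g

251 g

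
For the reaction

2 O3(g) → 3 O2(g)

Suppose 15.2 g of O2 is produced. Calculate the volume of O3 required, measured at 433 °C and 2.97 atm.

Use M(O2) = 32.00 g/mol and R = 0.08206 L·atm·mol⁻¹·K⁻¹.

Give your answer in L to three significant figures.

n(O2) = 15.20 / 32.00 = 0.4750 mol
n(O3) = (2/3) × 0.4750 = 0.3167 mol
V = nRT/P = 0.3167 × 0.08206 × 706.15 / 2.97 = 6.179 L

6.18 L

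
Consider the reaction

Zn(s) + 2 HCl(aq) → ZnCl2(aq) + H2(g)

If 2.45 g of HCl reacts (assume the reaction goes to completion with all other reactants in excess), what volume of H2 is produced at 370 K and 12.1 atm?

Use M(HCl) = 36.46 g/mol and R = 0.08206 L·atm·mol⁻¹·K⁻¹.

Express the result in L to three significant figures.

0.0843 L

n(HCl) = 2.450 / 36.46 = 0.06720 mol
n(H2) = (1/2) × 0.06720 = 0.03360 mol
V = nRT/P = 0.03360 × 0.08206 × 370 / 12.1 = 0.08431 L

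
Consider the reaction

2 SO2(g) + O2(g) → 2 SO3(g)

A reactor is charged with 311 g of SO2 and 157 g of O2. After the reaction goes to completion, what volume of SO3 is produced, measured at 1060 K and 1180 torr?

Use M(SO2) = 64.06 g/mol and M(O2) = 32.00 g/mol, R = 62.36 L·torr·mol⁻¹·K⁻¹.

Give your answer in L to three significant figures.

n(SO2) = 311 / 64.06 = 4.855 mol
n(O2) = 157 / 32.00 = 4.906 mol
For 4.855 mol SO2, stoichiometry requires (1/2) × 4.855 = 2.428 mol O2; 4.906 mol is available, so SO2 is limiting.
n(SO3) = (2/2) × 4.855 = 4.855 mol
V(SO3) = nRT/P = 4.855 × 62.36 × 1060 / 1180 = 272.0 L

272 L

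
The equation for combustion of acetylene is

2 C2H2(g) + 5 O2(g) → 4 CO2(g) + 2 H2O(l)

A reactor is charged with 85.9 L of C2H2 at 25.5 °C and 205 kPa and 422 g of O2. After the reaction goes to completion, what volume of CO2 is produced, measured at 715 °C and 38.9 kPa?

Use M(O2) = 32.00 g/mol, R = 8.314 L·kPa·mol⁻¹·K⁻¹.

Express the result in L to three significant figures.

n(C2H2) = PV/RT = (205 × 85.9) / (8.314 × 298.65) = 7.092 mol
n(O2) = 422 / 32.00 = 13.19 mol
For 7.092 mol C2H2, stoichiometry requires (5/2) × 7.092 = 17.73 mol O2; 13.19 mol is available, so O2 is limiting.
n(CO2) = (4/5) × 13.19 = 10.55 mol
V(CO2) = nRT/P = 10.55 × 8.314 × 988.15 / 38.9 = 2228 L

2230 L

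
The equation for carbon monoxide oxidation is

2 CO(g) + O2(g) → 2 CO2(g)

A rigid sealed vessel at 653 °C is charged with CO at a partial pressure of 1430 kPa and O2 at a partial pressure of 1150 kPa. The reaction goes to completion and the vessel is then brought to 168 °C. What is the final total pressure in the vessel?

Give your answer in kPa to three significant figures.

888 kPa

At constant V, partial pressures at 653 °C are proportional to moles, so apply stoichiometry directly to pressures.
P(O2) required for 1430 kPa of CO = (1/2) × 1430 = 715.0 kPa; available 1150 kPa, so CO is limiting.
P(O2) remaining = 1150 − (1/2) × 1430 = 435.0 kPa
P(gaseous products) = (2)/2 × 1430 = 1430 kPa
P_total at 653 °C = 435.0 + 1430 = 1865 kPa
Scaling to 168 °C: P = 1865 × 441.15/926.15 = 888.3 kPa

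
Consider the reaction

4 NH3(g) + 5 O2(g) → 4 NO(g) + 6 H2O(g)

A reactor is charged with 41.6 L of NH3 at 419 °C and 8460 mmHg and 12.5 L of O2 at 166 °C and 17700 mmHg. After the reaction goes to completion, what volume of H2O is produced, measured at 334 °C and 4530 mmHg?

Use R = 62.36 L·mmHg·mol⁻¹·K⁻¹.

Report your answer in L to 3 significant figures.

n(NH3) = PV/RT = (8460 × 41.6) / (62.36 × 692.15) = 8.154 mol
n(O2) = PV/RT = (17700 × 12.5) / (62.36 × 439.15) = 8.079 mol
For 8.154 mol NH3, stoichiometry requires (5/4) × 8.154 = 10.19 mol O2; 8.079 mol is available, so O2 is limiting.
n(H2O) = (6/5) × 8.079 = 9.695 mol
V(H2O) = nRT/P = 9.695 × 62.36 × 607.15 / 4530 = 81.03 L

81.0 L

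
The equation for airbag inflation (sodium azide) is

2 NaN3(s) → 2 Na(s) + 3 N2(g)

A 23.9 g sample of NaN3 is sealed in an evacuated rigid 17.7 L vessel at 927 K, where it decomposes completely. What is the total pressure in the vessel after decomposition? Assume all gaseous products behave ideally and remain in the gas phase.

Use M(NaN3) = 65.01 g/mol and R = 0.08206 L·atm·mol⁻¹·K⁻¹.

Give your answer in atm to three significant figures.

n(NaN3) = 23.9 / 65.01 = 0.3676 mol
n(gas produced) = (3/2) × 0.3676 = 0.5514 mol
P = nRT/V = 0.5514 × 0.08206 × 927 / 17.7 = 2.370 atm

2.37 atm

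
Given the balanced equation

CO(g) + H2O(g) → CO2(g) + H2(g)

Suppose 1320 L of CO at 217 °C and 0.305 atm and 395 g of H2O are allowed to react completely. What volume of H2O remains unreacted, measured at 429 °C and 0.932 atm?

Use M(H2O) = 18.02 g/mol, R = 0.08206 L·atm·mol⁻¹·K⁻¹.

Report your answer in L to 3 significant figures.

736 L

n(CO) = PV/RT = (0.305 × 1320) / (0.08206 × 490.15) = 10.01 mol
n(H2O) = 395 / 18.02 = 21.92 mol
For 10.01 mol CO, stoichiometry requires (1/1) × 10.01 = 10.01 mol H2O; 21.92 mol is available, so CO is limiting.
n(H2O) consumed = (1/1) × 10.01 = 10.01 mol; remaining = 21.92 − 10.01 = 11.91 mol
V(H2O) = nRT/P = 11.91 × 0.08206 × 702.15 / 0.932 = 736.3 L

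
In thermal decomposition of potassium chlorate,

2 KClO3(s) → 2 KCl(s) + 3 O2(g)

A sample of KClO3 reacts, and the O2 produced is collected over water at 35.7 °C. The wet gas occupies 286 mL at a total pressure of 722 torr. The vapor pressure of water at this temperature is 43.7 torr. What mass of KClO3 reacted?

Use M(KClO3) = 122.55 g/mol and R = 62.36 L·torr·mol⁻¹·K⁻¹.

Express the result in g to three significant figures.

P(O2) = 722 − 43.7 = 678.3 torr
n(O2) = PV/RT = (678.3 × 0.2860) / (62.36 × 308.85) = 0.01007 mol
n(KClO3) = (2/3) × 0.01007 = 0.006713 mol
m(KClO3) = 0.006713 × 122.55 = 0.8227 g

0.823 g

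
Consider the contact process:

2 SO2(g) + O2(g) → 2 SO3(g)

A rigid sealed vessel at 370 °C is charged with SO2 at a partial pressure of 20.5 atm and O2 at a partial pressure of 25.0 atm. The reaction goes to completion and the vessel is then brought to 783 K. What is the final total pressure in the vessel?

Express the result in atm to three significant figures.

With V and T fixed, P_i ∝ n_i, so the mole ratios apply directly to partial pressures at 370 °C.
P(O2) required for 20.5 atm of SO2 = (1/2) × 20.5 = 10.25 atm; available 25.0 atm, so SO2 is limiting.
P(O2) remaining = 25.0 − (1/2) × 20.5 = 14.75 atm
P(gaseous products) = (2)/2 × 20.5 = 20.50 atm
P_total at 370 °C = 14.75 + 20.50 = 35.25 atm
Scaling to 783 K: P = 35.25 × 783/643.15 = 42.91 atm

42.9 atm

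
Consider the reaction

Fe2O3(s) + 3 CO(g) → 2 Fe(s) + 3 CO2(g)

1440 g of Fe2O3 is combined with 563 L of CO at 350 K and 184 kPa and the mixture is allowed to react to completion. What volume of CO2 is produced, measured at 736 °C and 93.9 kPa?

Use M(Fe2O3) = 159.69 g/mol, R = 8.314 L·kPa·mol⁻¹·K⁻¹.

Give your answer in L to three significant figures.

n(Fe2O3) = 1440 / 159.69 = 9.017 mol
n(CO) = PV/RT = (184 × 563) / (8.314 × 350) = 35.60 mol
For 9.017 mol Fe2O3, stoichiometry requires (3/1) × 9.017 = 27.05 mol CO; 35.60 mol is available, so Fe2O3 is limiting.
n(CO2) = (3/1) × 9.017 = 27.05 mol
V(CO2) = nRT/P = 27.05 × 8.314 × 1009.15 / 93.9 = 2417 L

2420 L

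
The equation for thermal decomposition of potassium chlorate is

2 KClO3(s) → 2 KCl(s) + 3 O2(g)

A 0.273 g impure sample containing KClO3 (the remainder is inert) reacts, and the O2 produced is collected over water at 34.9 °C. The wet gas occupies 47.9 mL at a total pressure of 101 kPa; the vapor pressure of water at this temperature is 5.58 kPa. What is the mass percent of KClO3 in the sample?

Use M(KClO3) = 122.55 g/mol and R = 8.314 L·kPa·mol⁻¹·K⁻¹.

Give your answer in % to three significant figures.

53.4 %

P(O2) = 101 − 5.58 = 95.42 kPa
n(O2) = PV/RT = (95.42 × 0.04790) / (8.314 × 308.05) = 0.001785 mol
n(KClO3) = (2/3) × 0.001785 = 0.001190 mol
m(KClO3) = 0.001190 × 122.55 = 0.1458 g
%KClO3 = 0.1458 / 0.273 × 100 = 53.41%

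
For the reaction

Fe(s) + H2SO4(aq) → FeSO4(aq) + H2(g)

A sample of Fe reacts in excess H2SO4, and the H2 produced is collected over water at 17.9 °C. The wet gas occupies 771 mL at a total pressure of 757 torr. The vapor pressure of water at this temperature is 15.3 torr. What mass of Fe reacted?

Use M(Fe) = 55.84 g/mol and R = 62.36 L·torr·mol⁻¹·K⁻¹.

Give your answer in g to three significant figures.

1.76 g

P(H2) = 757 − 15.3 = 741.7 torr
n(H2) = PV/RT = (741.7 × 0.7710) / (62.36 × 291.05) = 0.03151 mol
n(Fe) = (1/1) × 0.03151 = 0.03151 mol
m(Fe) = 0.03151 × 55.84 = 1.760 g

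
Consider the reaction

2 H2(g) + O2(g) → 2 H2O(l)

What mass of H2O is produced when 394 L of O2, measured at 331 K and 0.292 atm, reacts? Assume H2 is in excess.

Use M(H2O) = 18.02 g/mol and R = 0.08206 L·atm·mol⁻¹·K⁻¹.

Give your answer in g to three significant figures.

153 g

n(O2) = PV/RT = (0.292 × 394) / (0.08206 × 331) = 4.236 mol
n(H2O) = (2/1) × 4.236 = 8.472 mol
m(H2O) = 8.472 × 18.02 = 152.7 g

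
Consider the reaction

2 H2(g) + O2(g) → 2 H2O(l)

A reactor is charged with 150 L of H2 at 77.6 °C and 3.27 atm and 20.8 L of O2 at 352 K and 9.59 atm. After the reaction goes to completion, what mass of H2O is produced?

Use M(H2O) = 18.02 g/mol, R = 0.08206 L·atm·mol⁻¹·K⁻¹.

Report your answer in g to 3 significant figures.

n(H2) = PV/RT = (3.27 × 150) / (0.08206 × 350.75) = 17.04 mol
n(O2) = PV/RT = (9.59 × 20.8) / (0.08206 × 352) = 6.906 mol
For 17.04 mol H2, stoichiometry requires (1/2) × 17.04 = 8.520 mol O2; 6.906 mol is available, so O2 is limiting.
n(H2O) = (2/1) × 6.906 = 13.81 mol
m(H2O) = 13.81 × 18.02 = 248.9 g

249 g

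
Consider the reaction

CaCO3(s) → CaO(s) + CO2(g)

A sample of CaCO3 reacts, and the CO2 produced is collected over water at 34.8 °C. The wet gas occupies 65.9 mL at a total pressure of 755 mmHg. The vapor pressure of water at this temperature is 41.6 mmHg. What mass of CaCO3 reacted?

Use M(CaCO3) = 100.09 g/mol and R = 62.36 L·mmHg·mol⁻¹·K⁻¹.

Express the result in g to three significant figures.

P(CO2) = 755 − 41.6 = 713.4 mmHg
n(CO2) = PV/RT = (713.4 × 0.06590) / (62.36 × 307.95) = 0.002448 mol
n(CaCO3) = (1/1) × 0.002448 = 0.002448 mol
m(CaCO3) = 0.002448 × 100.09 = 0.2450 g

0.245 g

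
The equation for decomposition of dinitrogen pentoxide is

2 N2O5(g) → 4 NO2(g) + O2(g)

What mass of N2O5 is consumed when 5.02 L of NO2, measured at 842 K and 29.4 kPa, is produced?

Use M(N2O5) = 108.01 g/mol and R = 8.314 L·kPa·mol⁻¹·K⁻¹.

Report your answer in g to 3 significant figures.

1.14 g

n(NO2) = PV/RT = (29.4 × 5.02) / (8.314 × 842) = 0.02108 mol
n(N2O5) = (2/4) × 0.02108 = 0.01054 mol
m(N2O5) = 0.01054 × 108.01 = 1.138 g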